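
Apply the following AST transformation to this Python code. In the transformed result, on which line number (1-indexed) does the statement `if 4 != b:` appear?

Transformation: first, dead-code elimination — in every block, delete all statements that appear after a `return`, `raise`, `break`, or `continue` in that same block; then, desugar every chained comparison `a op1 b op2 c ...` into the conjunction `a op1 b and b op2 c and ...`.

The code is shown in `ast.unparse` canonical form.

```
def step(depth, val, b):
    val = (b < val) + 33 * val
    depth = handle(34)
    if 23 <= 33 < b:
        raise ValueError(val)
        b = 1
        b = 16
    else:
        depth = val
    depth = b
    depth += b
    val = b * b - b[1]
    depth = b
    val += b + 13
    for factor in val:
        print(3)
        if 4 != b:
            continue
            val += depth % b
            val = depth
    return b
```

15

Transformed code:
def step(depth, val, b):
    val = (b < val) + 33 * val
    depth = handle(34)
    if 23 <= 33 and 33 < b:
        raise ValueError(val)
    else:
        depth = val
    depth = b
    depth += b
    val = b * b - b[1]
    depth = b
    val += b + 13
    for factor in val:
        print(3)
        if 4 != b:
            continue
    return b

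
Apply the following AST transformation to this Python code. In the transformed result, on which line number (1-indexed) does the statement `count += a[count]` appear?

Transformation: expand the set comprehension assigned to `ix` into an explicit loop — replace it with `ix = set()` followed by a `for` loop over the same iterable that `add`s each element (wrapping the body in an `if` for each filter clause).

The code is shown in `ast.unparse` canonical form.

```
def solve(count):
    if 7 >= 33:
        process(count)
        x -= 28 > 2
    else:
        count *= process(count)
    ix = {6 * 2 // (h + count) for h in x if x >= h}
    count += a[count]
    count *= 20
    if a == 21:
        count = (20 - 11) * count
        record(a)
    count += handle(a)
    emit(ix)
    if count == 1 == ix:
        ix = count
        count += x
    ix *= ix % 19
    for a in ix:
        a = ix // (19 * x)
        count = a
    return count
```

Transformed code:
def solve(count):
    if 7 >= 33:
        process(count)
        x -= 28 > 2
    else:
        count *= process(count)
    ix = set()
    for h in x:
        if x >= h:
            ix.add(6 * 2 // (h + count))
    count += a[count]
    count *= 20
    if a == 21:
        count = (20 - 11) * count
        record(a)
    count += handle(a)
    emit(ix)
    if count == 1 == ix:
        ix = count
        count += x
    ix *= ix % 19
    for a in ix:
        a = ix // (19 * x)
        count = a
    return count

11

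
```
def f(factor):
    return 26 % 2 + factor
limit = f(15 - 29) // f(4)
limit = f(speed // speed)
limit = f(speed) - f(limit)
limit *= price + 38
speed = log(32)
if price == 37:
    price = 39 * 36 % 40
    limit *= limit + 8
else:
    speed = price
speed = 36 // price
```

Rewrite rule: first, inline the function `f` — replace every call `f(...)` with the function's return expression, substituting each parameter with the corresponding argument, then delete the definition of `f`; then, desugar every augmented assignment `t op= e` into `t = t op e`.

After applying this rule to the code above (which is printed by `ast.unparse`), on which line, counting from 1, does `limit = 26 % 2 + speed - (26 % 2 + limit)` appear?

3

Transformed code:
limit = (26 % 2 + (15 - 29)) // (26 % 2 + 4)
limit = 26 % 2 + speed // speed
limit = 26 % 2 + speed - (26 % 2 + limit)
limit = limit * (price + 38)
speed = log(32)
if price == 37:
    price = 39 * 36 % 40
    limit = limit * (limit + 8)
else:
    speed = price
speed = 36 // price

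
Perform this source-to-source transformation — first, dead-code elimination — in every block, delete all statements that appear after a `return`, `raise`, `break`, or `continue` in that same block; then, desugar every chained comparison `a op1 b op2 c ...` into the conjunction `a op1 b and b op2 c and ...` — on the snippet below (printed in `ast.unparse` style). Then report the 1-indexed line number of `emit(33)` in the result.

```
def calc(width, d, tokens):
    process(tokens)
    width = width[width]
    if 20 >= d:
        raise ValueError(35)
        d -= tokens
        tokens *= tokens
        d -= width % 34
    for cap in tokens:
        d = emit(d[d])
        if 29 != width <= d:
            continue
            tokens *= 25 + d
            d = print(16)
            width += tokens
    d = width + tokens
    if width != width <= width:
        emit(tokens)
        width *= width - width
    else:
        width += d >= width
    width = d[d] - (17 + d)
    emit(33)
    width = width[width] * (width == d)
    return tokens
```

17

Transformed code:
def calc(width, d, tokens):
    process(tokens)
    width = width[width]
    if 20 >= d:
        raise ValueError(35)
    for cap in tokens:
        d = emit(d[d])
        if 29 != width and width <= d:
            continue
    d = width + tokens
    if width != width and width <= width:
        emit(tokens)
        width *= width - width
    else:
        width += d >= width
    width = d[d] - (17 + d)
    emit(33)
    width = width[width] * (width == d)
    return tokens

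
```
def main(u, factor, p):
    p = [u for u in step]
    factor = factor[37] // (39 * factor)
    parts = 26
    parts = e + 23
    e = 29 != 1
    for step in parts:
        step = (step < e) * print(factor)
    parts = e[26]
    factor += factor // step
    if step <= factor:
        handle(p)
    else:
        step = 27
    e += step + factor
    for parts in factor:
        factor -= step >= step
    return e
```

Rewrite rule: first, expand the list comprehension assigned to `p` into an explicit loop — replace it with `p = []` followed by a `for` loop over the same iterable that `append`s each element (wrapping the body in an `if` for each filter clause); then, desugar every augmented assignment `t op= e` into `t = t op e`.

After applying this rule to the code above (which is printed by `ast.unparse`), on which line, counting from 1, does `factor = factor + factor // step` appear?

12

Transformed code:
def main(u, factor, p):
    p = []
    for u in step:
        p.append(u)
    factor = factor[37] // (39 * factor)
    parts = 26
    parts = e + 23
    e = 29 != 1
    for step in parts:
        step = (step < e) * print(factor)
    parts = e[26]
    factor = factor + factor // step
    if step <= factor:
        handle(p)
    else:
        step = 27
    e = e + (step + factor)
    for parts in factor:
        factor = factor - (step >= step)
    return e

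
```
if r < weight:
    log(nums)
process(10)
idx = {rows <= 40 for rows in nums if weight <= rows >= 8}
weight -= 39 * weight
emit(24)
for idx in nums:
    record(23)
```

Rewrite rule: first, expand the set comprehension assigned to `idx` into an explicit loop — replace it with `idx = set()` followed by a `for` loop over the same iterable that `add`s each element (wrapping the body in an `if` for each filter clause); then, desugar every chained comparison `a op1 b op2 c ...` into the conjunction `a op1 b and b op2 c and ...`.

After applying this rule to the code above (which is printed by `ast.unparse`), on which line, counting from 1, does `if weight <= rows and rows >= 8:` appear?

6

Transformed code:
if r < weight:
    log(nums)
process(10)
idx = set()
for rows in nums:
    if weight <= rows and rows >= 8:
        idx.add(rows <= 40)
weight -= 39 * weight
emit(24)
for idx in nums:
    record(23)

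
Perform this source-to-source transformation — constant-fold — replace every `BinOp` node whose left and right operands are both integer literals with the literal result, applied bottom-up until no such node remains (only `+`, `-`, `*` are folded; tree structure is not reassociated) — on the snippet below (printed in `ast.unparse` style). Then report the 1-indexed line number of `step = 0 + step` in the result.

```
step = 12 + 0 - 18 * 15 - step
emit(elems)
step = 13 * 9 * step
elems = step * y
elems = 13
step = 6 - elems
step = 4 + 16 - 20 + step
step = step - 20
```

Transformed code:
step = -258 - step
emit(elems)
step = 117 * step
elems = step * y
elems = 13
step = 6 - elems
step = 0 + step
step = step - 20

7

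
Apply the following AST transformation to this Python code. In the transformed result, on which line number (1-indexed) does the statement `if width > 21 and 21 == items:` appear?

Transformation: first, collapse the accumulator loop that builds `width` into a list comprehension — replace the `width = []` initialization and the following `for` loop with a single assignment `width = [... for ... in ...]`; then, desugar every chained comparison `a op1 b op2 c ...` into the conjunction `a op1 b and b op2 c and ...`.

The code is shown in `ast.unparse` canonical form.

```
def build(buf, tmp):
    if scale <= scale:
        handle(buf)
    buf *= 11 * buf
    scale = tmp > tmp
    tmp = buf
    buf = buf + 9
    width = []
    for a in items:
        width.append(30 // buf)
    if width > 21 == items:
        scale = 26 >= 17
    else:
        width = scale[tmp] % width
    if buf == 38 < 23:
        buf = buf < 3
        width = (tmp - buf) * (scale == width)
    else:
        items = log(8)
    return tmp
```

Transformed code:
def build(buf, tmp):
    if scale <= scale:
        handle(buf)
    buf *= 11 * buf
    scale = tmp > tmp
    tmp = buf
    buf = buf + 9
    width = [30 // buf for a in items]
    if width > 21 and 21 == items:
        scale = 26 >= 17
    else:
        width = scale[tmp] % width
    if buf == 38 and 38 < 23:
        buf = buf < 3
        width = (tmp - buf) * (scale == width)
    else:
        items = log(8)
    return tmp

9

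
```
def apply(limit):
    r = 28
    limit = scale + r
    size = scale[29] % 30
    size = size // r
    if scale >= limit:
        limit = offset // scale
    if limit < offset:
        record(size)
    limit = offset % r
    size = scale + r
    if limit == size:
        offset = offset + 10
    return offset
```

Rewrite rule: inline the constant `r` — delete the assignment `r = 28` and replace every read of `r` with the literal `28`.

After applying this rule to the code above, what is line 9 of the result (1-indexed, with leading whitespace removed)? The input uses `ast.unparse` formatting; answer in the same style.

Transformed code:
def apply(limit):
    limit = scale + 28
    size = scale[29] % 30
    size = size // 28
    if scale >= limit:
        limit = offset // scale
    if limit < offset:
        record(size)
    limit = offset % 28
    size = scale + 28
    if limit == size:
        offset = offset + 10
    return offset

limit = offset % 28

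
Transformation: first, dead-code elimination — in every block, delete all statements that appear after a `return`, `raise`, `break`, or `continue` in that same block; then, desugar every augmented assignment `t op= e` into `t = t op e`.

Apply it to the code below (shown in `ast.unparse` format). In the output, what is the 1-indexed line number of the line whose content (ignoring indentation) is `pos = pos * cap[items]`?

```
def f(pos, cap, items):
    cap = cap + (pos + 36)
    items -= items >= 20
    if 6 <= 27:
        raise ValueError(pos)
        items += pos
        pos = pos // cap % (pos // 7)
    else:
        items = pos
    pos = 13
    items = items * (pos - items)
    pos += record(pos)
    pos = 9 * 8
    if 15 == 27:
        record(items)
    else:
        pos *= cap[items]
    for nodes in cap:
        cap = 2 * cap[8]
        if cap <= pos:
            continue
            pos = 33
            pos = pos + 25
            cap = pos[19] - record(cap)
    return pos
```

Transformed code:
def f(pos, cap, items):
    cap = cap + (pos + 36)
    items = items - (items >= 20)
    if 6 <= 27:
        raise ValueError(pos)
    else:
        items = pos
    pos = 13
    items = items * (pos - items)
    pos = pos + record(pos)
    pos = 9 * 8
    if 15 == 27:
        record(items)
    else:
        pos = pos * cap[items]
    for nodes in cap:
        cap = 2 * cap[8]
        if cap <= pos:
            continue
    return pos

15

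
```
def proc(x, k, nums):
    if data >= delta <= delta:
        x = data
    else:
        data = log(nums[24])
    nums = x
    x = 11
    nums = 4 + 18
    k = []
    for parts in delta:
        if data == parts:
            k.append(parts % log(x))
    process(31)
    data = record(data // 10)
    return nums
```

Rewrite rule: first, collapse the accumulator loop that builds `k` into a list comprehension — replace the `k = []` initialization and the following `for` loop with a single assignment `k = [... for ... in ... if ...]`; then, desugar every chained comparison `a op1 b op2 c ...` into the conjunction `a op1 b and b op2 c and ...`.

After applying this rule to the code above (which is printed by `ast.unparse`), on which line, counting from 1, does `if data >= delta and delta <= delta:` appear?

Transformed code:
def proc(x, k, nums):
    if data >= delta and delta <= delta:
        x = data
    else:
        data = log(nums[24])
    nums = x
    x = 11
    nums = 4 + 18
    k = [parts % log(x) for parts in delta if data == parts]
    process(31)
    data = record(data // 10)
    return nums

2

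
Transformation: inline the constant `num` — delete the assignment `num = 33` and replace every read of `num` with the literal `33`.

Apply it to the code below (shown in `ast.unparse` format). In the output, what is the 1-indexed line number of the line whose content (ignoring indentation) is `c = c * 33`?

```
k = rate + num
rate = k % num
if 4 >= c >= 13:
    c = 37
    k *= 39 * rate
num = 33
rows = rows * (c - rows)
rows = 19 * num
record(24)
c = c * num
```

Transformed code:
k = rate + 33
rate = k % 33
if 4 >= c >= 13:
    c = 37
    k *= 39 * rate
rows = rows * (c - rows)
rows = 19 * 33
record(24)
c = c * 33

9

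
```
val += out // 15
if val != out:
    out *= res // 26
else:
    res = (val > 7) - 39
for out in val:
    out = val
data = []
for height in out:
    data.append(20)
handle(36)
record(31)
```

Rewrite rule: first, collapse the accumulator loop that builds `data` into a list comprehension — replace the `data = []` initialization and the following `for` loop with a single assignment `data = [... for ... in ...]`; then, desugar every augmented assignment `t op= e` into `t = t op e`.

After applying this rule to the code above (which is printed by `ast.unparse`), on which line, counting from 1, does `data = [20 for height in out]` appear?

Transformed code:
val = val + out // 15
if val != out:
    out = out * (res // 26)
else:
    res = (val > 7) - 39
for out in val:
    out = val
data = [20 for height in out]
handle(36)
record(31)

8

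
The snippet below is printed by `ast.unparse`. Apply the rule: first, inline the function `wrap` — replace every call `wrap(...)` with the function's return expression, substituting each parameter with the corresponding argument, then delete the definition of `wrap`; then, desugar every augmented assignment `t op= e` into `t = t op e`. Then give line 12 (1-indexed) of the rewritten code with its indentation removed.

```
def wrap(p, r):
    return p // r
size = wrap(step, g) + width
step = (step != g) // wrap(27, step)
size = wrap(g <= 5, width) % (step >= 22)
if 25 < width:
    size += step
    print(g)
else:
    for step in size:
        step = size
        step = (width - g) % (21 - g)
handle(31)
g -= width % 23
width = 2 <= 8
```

g = g - width % 23

Transformed code:
size = step // g + width
step = (step != g) // (27 // step)
size = (g <= 5) // width % (step >= 22)
if 25 < width:
    size = size + step
    print(g)
else:
    for step in size:
        step = size
        step = (width - g) % (21 - g)
handle(31)
g = g - width % 23
width = 2 <= 8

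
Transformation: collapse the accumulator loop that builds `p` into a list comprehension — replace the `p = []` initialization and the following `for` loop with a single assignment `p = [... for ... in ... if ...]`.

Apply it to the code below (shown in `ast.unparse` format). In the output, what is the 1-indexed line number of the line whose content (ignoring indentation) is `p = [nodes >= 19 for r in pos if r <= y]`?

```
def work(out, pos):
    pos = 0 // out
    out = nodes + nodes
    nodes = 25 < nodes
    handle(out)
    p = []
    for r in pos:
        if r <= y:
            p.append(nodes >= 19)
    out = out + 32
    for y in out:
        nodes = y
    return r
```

6

Transformed code:
def work(out, pos):
    pos = 0 // out
    out = nodes + nodes
    nodes = 25 < nodes
    handle(out)
    p = [nodes >= 19 for r in pos if r <= y]
    out = out + 32
    for y in out:
        nodes = y
    return r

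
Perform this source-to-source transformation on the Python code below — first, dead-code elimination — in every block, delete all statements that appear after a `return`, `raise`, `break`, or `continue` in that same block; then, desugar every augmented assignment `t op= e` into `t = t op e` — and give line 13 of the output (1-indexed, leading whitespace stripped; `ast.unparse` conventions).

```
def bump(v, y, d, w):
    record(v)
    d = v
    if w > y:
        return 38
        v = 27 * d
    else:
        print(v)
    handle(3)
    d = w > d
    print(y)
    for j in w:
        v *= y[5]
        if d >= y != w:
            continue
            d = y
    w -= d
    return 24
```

Transformed code:
def bump(v, y, d, w):
    record(v)
    d = v
    if w > y:
        return 38
    else:
        print(v)
    handle(3)
    d = w > d
    print(y)
    for j in w:
        v = v * y[5]
        if d >= y != w:
            continue
    w = w - d
    return 24

if d >= y != w:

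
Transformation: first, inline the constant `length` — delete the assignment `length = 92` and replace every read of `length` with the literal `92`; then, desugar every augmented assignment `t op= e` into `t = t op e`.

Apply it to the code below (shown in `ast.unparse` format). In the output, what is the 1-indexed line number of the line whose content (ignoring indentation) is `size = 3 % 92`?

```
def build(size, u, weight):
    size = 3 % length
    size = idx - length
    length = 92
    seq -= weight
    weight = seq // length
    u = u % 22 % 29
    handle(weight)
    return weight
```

2

Transformed code:
def build(size, u, weight):
    size = 3 % 92
    size = idx - 92
    seq = seq - weight
    weight = seq // 92
    u = u % 22 % 29
    handle(weight)
    return weight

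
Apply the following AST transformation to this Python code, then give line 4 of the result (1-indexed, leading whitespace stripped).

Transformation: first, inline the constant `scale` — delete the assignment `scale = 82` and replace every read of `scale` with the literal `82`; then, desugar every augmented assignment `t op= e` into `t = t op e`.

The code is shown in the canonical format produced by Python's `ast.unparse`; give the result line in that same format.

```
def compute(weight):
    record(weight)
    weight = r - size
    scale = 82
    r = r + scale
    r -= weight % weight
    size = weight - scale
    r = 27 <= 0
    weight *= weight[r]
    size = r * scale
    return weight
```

r = r + 82

Transformed code:
def compute(weight):
    record(weight)
    weight = r - size
    r = r + 82
    r = r - weight % weight
    size = weight - 82
    r = 27 <= 0
    weight = weight * weight[r]
    size = r * 82
    return weight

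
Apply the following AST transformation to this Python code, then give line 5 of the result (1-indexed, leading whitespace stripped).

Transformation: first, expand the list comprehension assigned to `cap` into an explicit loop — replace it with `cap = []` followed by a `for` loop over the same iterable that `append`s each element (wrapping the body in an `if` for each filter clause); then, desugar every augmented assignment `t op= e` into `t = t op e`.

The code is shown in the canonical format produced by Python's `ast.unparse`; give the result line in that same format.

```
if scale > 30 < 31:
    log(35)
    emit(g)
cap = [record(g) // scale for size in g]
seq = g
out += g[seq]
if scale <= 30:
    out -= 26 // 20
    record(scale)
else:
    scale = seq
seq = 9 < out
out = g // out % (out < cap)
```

for size in g:

Transformed code:
if scale > 30 < 31:
    log(35)
    emit(g)
cap = []
for size in g:
    cap.append(record(g) // scale)
seq = g
out = out + g[seq]
if scale <= 30:
    out = out - 26 // 20
    record(scale)
else:
    scale = seq
seq = 9 < out
out = g // out % (out < cap)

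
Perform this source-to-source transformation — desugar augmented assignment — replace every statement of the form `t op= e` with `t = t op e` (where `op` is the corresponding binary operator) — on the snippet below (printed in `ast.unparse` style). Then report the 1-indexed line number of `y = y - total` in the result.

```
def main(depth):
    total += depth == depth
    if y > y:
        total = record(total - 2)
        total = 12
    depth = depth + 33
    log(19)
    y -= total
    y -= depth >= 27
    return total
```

Transformed code:
def main(depth):
    total = total + (depth == depth)
    if y > y:
        total = record(total - 2)
        total = 12
    depth = depth + 33
    log(19)
    y = y - total
    y = y - (depth >= 27)
    return total

8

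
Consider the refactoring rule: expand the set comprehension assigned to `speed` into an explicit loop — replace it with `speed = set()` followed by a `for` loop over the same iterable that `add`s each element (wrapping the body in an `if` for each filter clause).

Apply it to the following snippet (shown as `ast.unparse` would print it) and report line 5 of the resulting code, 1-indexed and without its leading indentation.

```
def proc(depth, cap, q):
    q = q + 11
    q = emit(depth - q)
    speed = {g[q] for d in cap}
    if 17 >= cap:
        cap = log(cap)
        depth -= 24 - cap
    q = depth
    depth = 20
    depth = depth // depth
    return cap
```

for d in cap:

Transformed code:
def proc(depth, cap, q):
    q = q + 11
    q = emit(depth - q)
    speed = set()
    for d in cap:
        speed.add(g[q])
    if 17 >= cap:
        cap = log(cap)
        depth -= 24 - cap
    q = depth
    depth = 20
    depth = depth // depth
    return cap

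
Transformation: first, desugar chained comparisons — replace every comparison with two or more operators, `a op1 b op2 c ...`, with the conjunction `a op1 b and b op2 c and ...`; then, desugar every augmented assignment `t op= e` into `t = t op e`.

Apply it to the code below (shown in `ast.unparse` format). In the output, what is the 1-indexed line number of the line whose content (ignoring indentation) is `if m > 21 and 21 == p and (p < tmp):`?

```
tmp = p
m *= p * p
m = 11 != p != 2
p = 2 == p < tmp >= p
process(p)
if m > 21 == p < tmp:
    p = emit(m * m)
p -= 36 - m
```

6

Transformed code:
tmp = p
m = m * (p * p)
m = 11 != p and p != 2
p = 2 == p and p < tmp and (tmp >= p)
process(p)
if m > 21 and 21 == p and (p < tmp):
    p = emit(m * m)
p = p - (36 - m)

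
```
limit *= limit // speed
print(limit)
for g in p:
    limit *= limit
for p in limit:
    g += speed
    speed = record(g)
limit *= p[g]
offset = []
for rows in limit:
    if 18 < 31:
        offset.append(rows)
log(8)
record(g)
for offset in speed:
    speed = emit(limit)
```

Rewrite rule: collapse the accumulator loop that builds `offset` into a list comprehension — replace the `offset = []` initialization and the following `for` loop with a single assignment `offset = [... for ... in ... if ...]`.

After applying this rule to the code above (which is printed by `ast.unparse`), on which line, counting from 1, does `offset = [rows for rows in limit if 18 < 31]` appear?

9

Transformed code:
limit *= limit // speed
print(limit)
for g in p:
    limit *= limit
for p in limit:
    g += speed
    speed = record(g)
limit *= p[g]
offset = [rows for rows in limit if 18 < 31]
log(8)
record(g)
for offset in speed:
    speed = emit(limit)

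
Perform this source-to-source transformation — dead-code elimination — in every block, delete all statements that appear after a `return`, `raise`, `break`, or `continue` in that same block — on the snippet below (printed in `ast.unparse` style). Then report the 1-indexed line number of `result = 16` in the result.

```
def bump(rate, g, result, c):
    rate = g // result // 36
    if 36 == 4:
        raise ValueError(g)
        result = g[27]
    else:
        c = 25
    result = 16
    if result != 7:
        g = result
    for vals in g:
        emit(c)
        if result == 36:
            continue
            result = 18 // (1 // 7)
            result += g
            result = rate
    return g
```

Transformed code:
def bump(rate, g, result, c):
    rate = g // result // 36
    if 36 == 4:
        raise ValueError(g)
    else:
        c = 25
    result = 16
    if result != 7:
        g = result
    for vals in g:
        emit(c)
        if result == 36:
            continue
    return g

7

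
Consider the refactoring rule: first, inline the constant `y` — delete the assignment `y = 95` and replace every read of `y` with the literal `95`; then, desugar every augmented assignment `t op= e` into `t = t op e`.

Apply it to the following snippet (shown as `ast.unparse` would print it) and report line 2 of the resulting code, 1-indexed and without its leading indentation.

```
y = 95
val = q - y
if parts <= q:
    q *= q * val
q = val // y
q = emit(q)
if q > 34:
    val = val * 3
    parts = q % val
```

if parts <= q:

Transformed code:
val = q - 95
if parts <= q:
    q = q * (q * val)
q = val // 95
q = emit(q)
if q > 34:
    val = val * 3
    parts = q % val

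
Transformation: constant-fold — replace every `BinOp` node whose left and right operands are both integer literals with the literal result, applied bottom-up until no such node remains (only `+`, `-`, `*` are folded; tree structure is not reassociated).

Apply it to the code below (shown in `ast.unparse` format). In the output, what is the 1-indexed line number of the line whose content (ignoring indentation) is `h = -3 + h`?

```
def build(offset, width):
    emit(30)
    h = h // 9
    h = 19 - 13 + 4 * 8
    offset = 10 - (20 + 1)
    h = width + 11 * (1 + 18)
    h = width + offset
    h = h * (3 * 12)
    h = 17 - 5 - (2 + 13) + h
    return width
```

Transformed code:
def build(offset, width):
    emit(30)
    h = h // 9
    h = 38
    offset = -11
    h = width + 209
    h = width + offset
    h = h * 36
    h = -3 + h
    return width

9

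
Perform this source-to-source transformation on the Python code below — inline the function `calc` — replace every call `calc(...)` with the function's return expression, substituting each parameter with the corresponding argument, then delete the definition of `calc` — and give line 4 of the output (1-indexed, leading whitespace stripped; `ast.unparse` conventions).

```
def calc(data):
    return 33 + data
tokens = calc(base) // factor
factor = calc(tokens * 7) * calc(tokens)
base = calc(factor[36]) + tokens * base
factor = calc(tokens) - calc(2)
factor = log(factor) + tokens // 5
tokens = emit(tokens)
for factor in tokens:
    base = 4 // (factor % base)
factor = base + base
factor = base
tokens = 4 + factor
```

Transformed code:
tokens = (33 + base) // factor
factor = (33 + tokens * 7) * (33 + tokens)
base = 33 + factor[36] + tokens * base
factor = 33 + tokens - (33 + 2)
factor = log(factor) + tokens // 5
tokens = emit(tokens)
for factor in tokens:
    base = 4 // (factor % base)
factor = base + base
factor = base
tokens = 4 + factor

factor = 33 + tokens - (33 + 2)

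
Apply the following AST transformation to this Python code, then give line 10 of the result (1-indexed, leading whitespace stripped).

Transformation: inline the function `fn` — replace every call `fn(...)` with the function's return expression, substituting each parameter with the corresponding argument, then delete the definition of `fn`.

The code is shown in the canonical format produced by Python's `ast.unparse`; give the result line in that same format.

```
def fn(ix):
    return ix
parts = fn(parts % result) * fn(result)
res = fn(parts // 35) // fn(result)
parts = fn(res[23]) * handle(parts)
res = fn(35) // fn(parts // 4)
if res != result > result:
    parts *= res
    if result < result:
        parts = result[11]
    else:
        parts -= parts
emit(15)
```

parts -= parts

Transformed code:
parts = parts % result * result
res = parts // 35 // result
parts = res[23] * handle(parts)
res = 35 // (parts // 4)
if res != result > result:
    parts *= res
    if result < result:
        parts = result[11]
    else:
        parts -= parts
emit(15)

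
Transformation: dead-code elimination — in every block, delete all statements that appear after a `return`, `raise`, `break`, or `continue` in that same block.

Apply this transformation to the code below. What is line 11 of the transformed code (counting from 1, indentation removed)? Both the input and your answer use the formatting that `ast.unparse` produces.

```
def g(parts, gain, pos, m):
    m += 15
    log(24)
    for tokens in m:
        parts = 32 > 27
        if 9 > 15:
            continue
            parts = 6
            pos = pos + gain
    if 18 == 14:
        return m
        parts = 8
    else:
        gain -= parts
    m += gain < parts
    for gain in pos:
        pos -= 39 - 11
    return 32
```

gain -= parts

Transformed code:
def g(parts, gain, pos, m):
    m += 15
    log(24)
    for tokens in m:
        parts = 32 > 27
        if 9 > 15:
            continue
    if 18 == 14:
        return m
    else:
        gain -= parts
    m += gain < parts
    for gain in pos:
        pos -= 39 - 11
    return 32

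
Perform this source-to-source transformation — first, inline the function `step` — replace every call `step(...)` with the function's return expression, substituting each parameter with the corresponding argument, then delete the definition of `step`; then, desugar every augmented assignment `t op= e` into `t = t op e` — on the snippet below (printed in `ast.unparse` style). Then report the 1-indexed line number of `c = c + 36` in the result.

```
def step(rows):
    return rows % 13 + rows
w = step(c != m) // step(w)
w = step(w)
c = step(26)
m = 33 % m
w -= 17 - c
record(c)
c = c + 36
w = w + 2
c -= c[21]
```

7

Transformed code:
w = ((c != m) % 13 + (c != m)) // (w % 13 + w)
w = w % 13 + w
c = 26 % 13 + 26
m = 33 % m
w = w - (17 - c)
record(c)
c = c + 36
w = w + 2
c = c - c[21]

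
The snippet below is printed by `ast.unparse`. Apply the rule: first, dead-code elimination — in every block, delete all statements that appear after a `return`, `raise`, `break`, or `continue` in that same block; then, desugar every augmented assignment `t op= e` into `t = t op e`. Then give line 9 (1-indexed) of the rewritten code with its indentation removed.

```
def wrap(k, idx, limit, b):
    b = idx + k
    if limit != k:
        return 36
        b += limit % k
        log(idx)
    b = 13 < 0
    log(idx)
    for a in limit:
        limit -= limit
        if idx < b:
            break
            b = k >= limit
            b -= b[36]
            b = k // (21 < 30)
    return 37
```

if idx < b:

Transformed code:
def wrap(k, idx, limit, b):
    b = idx + k
    if limit != k:
        return 36
    b = 13 < 0
    log(idx)
    for a in limit:
        limit = limit - limit
        if idx < b:
            break
    return 37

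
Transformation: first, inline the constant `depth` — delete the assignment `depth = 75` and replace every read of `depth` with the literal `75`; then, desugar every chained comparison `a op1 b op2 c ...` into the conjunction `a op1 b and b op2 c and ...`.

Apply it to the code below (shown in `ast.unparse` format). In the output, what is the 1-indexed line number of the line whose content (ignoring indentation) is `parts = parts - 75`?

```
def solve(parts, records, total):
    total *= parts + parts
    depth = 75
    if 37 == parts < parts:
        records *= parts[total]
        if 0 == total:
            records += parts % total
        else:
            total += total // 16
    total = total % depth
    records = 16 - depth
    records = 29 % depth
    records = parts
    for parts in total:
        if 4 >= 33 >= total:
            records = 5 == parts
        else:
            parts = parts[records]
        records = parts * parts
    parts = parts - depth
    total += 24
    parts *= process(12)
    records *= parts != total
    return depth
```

19

Transformed code:
def solve(parts, records, total):
    total *= parts + parts
    if 37 == parts and parts < parts:
        records *= parts[total]
        if 0 == total:
            records += parts % total
        else:
            total += total // 16
    total = total % 75
    records = 16 - 75
    records = 29 % 75
    records = parts
    for parts in total:
        if 4 >= 33 and 33 >= total:
            records = 5 == parts
        else:
            parts = parts[records]
        records = parts * parts
    parts = parts - 75
    total += 24
    parts *= process(12)
    records *= parts != total
    return 75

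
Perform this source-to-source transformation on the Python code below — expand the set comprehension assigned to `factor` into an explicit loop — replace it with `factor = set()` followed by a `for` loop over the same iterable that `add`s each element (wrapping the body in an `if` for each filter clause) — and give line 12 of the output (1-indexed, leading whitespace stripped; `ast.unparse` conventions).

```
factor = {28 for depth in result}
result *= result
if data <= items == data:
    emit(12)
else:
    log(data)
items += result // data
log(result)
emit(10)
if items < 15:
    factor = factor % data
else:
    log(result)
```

Transformed code:
factor = set()
for depth in result:
    factor.add(28)
result *= result
if data <= items == data:
    emit(12)
else:
    log(data)
items += result // data
log(result)
emit(10)
if items < 15:
    factor = factor % data
else:
    log(result)

if items < 15:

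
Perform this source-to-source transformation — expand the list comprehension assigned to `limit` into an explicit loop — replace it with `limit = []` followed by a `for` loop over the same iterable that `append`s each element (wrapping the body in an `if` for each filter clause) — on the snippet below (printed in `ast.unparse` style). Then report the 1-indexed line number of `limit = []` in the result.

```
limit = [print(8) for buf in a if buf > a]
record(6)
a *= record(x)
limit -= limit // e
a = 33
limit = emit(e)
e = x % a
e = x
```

Transformed code:
limit = []
for buf in a:
    if buf > a:
        limit.append(print(8))
record(6)
a *= record(x)
limit -= limit // e
a = 33
limit = emit(e)
e = x % a
e = x

1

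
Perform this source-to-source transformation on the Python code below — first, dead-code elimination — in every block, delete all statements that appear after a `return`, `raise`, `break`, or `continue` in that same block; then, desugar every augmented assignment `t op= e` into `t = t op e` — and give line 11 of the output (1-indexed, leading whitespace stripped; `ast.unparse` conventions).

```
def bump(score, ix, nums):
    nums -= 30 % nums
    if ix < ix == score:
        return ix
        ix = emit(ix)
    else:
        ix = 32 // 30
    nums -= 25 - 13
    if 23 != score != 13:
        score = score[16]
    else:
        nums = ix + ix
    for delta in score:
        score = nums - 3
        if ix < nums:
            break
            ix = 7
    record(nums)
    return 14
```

Transformed code:
def bump(score, ix, nums):
    nums = nums - 30 % nums
    if ix < ix == score:
        return ix
    else:
        ix = 32 // 30
    nums = nums - (25 - 13)
    if 23 != score != 13:
        score = score[16]
    else:
        nums = ix + ix
    for delta in score:
        score = nums - 3
        if ix < nums:
            break
    record(nums)
    return 14

nums = ix + ix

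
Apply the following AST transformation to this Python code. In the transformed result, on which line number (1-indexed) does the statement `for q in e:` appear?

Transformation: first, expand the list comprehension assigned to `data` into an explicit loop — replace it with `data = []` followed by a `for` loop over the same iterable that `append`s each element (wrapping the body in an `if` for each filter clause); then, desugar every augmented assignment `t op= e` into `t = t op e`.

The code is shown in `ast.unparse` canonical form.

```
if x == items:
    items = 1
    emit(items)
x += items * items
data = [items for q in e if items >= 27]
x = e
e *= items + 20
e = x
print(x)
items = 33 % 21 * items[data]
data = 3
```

6

Transformed code:
if x == items:
    items = 1
    emit(items)
x = x + items * items
data = []
for q in e:
    if items >= 27:
        data.append(items)
x = e
e = e * (items + 20)
e = x
print(x)
items = 33 % 21 * items[data]
data = 3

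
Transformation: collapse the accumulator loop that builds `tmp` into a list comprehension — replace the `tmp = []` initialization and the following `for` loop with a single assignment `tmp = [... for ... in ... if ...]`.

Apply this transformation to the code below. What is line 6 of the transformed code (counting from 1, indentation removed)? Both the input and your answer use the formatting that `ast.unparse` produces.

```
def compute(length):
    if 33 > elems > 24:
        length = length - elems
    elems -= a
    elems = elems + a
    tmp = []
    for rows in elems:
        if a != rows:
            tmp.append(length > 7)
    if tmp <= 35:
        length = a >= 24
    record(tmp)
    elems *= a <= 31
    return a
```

tmp = [length > 7 for rows in elems if a != rows]

Transformed code:
def compute(length):
    if 33 > elems > 24:
        length = length - elems
    elems -= a
    elems = elems + a
    tmp = [length > 7 for rows in elems if a != rows]
    if tmp <= 35:
        length = a >= 24
    record(tmp)
    elems *= a <= 31
    return a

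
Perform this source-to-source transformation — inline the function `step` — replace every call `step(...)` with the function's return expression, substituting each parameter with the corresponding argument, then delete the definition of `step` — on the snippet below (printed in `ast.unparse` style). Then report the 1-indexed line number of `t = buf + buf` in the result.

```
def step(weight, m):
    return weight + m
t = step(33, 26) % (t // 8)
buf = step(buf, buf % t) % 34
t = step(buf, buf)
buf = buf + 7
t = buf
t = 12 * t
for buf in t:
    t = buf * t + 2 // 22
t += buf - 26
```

3

Transformed code:
t = (33 + 26) % (t // 8)
buf = (buf + buf % t) % 34
t = buf + buf
buf = buf + 7
t = buf
t = 12 * t
for buf in t:
    t = buf * t + 2 // 22
t += buf - 26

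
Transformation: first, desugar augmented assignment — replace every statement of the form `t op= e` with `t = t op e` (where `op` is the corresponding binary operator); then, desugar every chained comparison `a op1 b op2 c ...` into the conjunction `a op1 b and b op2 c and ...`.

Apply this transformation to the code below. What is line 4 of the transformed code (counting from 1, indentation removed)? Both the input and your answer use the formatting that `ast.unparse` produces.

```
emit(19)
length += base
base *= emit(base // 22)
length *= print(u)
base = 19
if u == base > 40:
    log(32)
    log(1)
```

Transformed code:
emit(19)
length = length + base
base = base * emit(base // 22)
length = length * print(u)
base = 19
if u == base and base > 40:
    log(32)
    log(1)

length = length * print(u)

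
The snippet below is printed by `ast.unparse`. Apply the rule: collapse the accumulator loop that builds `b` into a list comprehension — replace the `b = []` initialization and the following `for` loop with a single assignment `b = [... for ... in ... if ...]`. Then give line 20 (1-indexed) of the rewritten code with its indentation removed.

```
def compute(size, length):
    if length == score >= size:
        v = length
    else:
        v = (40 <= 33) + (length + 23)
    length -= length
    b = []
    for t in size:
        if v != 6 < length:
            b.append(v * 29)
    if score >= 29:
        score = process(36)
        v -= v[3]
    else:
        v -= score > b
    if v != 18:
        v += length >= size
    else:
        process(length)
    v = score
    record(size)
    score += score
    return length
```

Transformed code:
def compute(size, length):
    if length == score >= size:
        v = length
    else:
        v = (40 <= 33) + (length + 23)
    length -= length
    b = [v * 29 for t in size if v != 6 < length]
    if score >= 29:
        score = process(36)
        v -= v[3]
    else:
        v -= score > b
    if v != 18:
        v += length >= size
    else:
        process(length)
    v = score
    record(size)
    score += score
    return length

return length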